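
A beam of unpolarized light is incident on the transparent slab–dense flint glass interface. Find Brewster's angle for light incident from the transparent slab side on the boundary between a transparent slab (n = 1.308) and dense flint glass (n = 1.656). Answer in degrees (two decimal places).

Brewster's condition: tan θ_B = n₂/n₁ = 1.656/1.308 = 1.2661. Taking the arctangent, θ_B = 51.70°.

θ_B ≈ 51.70°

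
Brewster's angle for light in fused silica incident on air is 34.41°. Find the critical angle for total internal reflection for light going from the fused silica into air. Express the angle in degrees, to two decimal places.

θ_c ≈ 43.23°

tan θ_B = n₂/n₁ = tan 34.41° = 0.6850.
Total internal reflection: sin θ_c = n₂/n₁ = 0.6850.
θ_c = arcsin(0.6850) = 43.23°.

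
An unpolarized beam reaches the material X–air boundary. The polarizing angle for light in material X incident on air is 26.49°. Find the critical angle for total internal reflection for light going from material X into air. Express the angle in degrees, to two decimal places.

From Brewster, n₂/n₁ = tan θ_B = tan 26.49° = 0.4984.
Then sin θ_c = n₂/n₁ = 0.4984, so θ_c = arcsin 0.4984 = 29.89°.

θ_c ≈ 29.89°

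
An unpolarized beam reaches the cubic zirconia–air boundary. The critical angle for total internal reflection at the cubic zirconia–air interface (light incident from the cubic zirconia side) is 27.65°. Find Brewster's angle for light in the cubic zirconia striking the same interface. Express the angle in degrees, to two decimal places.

n₂/n₁ = sin θ_c = sin 27.65° = 0.4641.
tan θ_B equals the same ratio, so θ_B = arctan(0.4641) = 24.89°.

θ_B ≈ 24.89°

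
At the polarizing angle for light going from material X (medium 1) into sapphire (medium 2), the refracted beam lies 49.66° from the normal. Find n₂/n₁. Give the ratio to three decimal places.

n₂/n₁ ≈ 0.849

θ_B + θ_t = 90°, so θ_B = 90° − 49.66° = 40.34°.
Then n₂/n₁ = tan θ_B = tan 40.34° = 0.849.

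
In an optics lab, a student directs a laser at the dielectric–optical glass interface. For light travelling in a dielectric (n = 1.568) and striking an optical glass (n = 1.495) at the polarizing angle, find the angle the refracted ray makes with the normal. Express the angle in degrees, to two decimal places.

tan θ_B = n₂/n₁ = 1.495/1.568 = 0.9534, so θ_B = 43.63°.
At Brewster's angle the reflected and refracted rays are perpendicular, so θ_t = 90° − θ_B = 90° − 43.63° = 46.37°.

θ_t ≈ 46.37°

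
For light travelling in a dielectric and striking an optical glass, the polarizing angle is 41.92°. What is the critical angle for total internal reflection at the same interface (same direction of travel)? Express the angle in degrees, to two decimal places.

n₂/n₁ = tan 41.92° = 0.8979; the critical angle satisfies sin θ_c = n₂/n₁.
θ_c = arcsin(0.8979) = 63.88°.

θ_c ≈ 63.88°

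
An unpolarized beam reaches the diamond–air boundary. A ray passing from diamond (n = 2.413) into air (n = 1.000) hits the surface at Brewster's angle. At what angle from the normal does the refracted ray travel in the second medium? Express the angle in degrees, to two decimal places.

θ_B = arctan(n₂/n₁) = arctan(1.000/2.413) = 22.51°.
At Brewster's angle the reflected and refracted rays are perpendicular, so θ_t = 90° − θ_B = 90° − 22.51° = 67.49°.

θ_t ≈ 67.49°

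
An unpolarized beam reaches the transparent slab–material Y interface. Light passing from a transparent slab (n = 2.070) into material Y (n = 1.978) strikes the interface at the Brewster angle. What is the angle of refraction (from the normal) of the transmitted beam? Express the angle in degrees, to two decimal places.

First find Brewster's angle: tan θ_B = 1.978/2.070 = 0.9556, giving θ_B = 43.70°.
At Brewster's angle the reflected and refracted rays are perpendicular, so θ_t = 90° − θ_B = 90° − 43.70° = 46.30°.

θ_t ≈ 46.30°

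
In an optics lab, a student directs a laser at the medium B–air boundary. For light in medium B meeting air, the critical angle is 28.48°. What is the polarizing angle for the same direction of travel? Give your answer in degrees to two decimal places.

sin θ_c = n₂/n₁, so n₂/n₁ = sin 28.48° = 0.4769.
Brewster: tan θ_B = n₂/n₁ = 0.4769.
θ_B = arctan(0.4769) = 25.49°.

θ_B ≈ 25.49°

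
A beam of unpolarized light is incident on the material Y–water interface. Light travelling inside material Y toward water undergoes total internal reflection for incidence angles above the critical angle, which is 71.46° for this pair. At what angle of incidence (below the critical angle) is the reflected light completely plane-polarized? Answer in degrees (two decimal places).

sin θ_c = n₂/n₁, so n₂/n₁ = sin 71.46° = 0.9481.
Brewster: tan θ_B = n₂/n₁ = 0.9481.
θ_B = arctan(0.9481) = 43.47°.

θ_B ≈ 43.47°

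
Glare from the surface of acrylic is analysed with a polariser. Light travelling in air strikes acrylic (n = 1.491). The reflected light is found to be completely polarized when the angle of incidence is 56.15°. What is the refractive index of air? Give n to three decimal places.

Brewster's law: tan θ_B = n₂/n₁ (light incident in air, refracted into acrylic).
n₁ = n₂ / tan θ_B = 1.491 / tan 56.15° = 1.000.

n ≈ 1.000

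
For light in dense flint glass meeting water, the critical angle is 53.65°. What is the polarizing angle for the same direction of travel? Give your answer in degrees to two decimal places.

sin θ_c = n₂/n₁, so n₂/n₁ = sin 53.65° = 0.8054.
Brewster: tan θ_B = n₂/n₁ = 0.8054.
θ_B = arctan(0.8054) = 38.85°.

θ_B ≈ 38.85°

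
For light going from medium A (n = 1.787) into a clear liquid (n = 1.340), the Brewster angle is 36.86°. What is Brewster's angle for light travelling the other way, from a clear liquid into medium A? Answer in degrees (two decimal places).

θ_B' ≈ 53.14°

tan θ_B' = n₁/n₂ = 1/tan θ_B, so θ_B' = 90° − θ_B.
θ_B' = 90° − 36.86° = 53.14°.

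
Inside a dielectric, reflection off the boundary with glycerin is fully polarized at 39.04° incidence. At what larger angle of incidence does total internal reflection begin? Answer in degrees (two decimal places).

θ_c ≈ 54.19°

From Brewster, n₂/n₁ = tan θ_B = tan 39.04° = 0.8109.
Then sin θ_c = n₂/n₁ = 0.8109, so θ_c = arcsin 0.8109 = 54.19°.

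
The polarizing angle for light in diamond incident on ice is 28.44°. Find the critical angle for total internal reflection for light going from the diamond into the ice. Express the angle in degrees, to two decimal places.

θ_c ≈ 32.79°

From Brewster, n₂/n₁ = tan θ_B = tan 28.44° = 0.5416.
Then sin θ_c = n₂/n₁ = 0.5416, so θ_c = arcsin 0.5416 = 32.79°.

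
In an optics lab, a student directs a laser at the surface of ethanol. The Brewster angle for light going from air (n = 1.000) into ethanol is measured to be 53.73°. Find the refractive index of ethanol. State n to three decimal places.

n ≈ 1.363

Brewster's law: tan θ_B = n₂/n₁ (light incident in air, refracted into ethanol).
n₂ = n₁ tan θ_B = 1.000 × tan 53.73° = 1.363.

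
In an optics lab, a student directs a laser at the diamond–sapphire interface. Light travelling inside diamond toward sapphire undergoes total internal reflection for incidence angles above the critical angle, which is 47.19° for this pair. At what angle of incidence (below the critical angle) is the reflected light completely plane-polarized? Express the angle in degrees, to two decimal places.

θ_B ≈ 36.26°

At the critical angle sin θ_c = n₂/n₁, giving n₂/n₁ = sin 47.19° = 0.7336.
Then tan θ_B = n₂/n₁ = 0.7336, so θ_B = arctan 0.7336 = 36.26°.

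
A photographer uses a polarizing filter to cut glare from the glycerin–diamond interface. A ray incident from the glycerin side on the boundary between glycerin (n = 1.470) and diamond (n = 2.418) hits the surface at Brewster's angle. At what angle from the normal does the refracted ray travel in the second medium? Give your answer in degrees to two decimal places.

θ_t ≈ 31.30°

First find Brewster's angle: tan θ_B = 2.418/1.470 = 1.6449, giving θ_B = 58.70°.
At Brewster's angle the reflected and refracted rays are perpendicular, so θ_t = 90° − θ_B = 90° − 58.70° = 31.30°.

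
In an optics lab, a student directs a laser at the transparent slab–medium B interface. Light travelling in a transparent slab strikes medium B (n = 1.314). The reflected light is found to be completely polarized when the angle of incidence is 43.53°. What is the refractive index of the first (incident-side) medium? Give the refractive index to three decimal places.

n ≈ 1.383

Brewster's law: tan θ_B = n₂/n₁ (light incident in a transparent slab, refracted into medium B).
n₁ = n₂ / tan θ_B = 1.314 / tan 43.53° = 1.383.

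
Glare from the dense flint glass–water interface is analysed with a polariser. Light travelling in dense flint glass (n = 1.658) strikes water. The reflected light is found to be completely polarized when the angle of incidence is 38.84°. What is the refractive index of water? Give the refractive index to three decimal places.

Full polarization of the reflected beam means tan θ_B = n₂/n₁, where n₁ is the incident medium (dense flint glass).
n₂ = n₁ tan θ_B = 1.658 × tan 38.84° = 1.335.

n ≈ 1.335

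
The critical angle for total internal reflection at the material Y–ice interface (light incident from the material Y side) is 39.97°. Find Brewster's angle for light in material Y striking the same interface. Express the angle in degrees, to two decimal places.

θ_B ≈ 32.72°

n₂/n₁ = sin θ_c = sin 39.97° = 0.6424.
tan θ_B equals the same ratio, so θ_B = arctan(0.6424) = 32.72°.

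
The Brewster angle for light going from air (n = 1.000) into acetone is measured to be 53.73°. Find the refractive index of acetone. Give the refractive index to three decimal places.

n ≈ 1.363

Brewster's law: tan θ_B = n₂/n₁ (light incident in air, refracted into acetone).
n₂ = n₁ tan θ_B = 1.000 × tan 53.73° = 1.363.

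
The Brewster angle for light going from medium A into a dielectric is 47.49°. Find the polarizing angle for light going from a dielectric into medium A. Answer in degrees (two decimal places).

tan θ_B' = n₁/n₂ = 1/tan θ_B, so θ_B' = 90° − θ_B.
θ_B' = 90° − 47.49° = 42.51°.

θ_B' ≈ 42.51°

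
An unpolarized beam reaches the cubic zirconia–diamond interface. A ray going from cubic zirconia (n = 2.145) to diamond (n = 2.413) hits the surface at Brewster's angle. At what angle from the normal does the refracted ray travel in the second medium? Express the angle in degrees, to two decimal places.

θ_t ≈ 41.64°

First find Brewster's angle: tan θ_B = 2.413/2.145 = 1.1249, giving θ_B = 48.36°.
At Brewster's angle the reflected and refracted rays are perpendicular, so θ_t = 90° − θ_B = 90° − 48.36° = 41.64°.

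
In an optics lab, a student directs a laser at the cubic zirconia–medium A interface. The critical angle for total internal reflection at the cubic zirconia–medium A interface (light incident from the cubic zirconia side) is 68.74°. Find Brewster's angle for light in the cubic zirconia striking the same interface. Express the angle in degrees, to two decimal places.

sin θ_c = n₂/n₁, so n₂/n₁ = sin 68.74° = 0.9319.
Brewster: tan θ_B = n₂/n₁ = 0.9319.
θ_B = arctan(0.9319) = 42.98°.

θ_B ≈ 42.98°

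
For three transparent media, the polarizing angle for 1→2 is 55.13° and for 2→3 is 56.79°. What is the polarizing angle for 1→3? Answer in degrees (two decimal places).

Each Brewster angle gives a ratio: n₂/n₁ = tan 55.13° = 1.4351, n₃/n₂ = tan 56.79° = 1.5276.
So n₃/n₁ = (n₂/n₁)(n₃/n₂) = 1.4351 × 1.5276 = 2.1922.
θ_B(1→3) = arctan(2.1922) = 65.48°.

θ_B ≈ 65.48°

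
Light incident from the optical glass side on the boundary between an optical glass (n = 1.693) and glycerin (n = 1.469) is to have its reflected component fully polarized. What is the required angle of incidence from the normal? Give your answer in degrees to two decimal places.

θ_B ≈ 40.95°

Brewster's condition: tan θ_B = n₂/n₁ = 1.469/1.693 = 0.8677.
So θ_B = arctan 0.8677 = 40.95°.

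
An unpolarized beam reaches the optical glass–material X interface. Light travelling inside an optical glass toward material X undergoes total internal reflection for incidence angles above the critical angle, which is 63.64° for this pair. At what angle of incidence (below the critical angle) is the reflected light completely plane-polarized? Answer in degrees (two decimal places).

θ_B ≈ 41.86°

n₂/n₁ = sin θ_c = sin 63.64° = 0.8960.
tan θ_B equals the same ratio, so θ_B = arctan(0.8960) = 41.86°.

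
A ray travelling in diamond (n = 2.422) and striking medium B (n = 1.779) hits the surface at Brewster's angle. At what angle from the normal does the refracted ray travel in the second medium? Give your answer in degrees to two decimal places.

First find Brewster's angle: tan θ_B = 1.779/2.422 = 0.7345, giving θ_B = 36.30°.
Since θ_B + θ_t = 90° at Brewster incidence, θ_t = 90° − 36.30° = 53.70°.

θ_t ≈ 53.70°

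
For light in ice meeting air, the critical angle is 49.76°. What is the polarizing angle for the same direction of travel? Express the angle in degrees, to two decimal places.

At the critical angle sin θ_c = n₂/n₁, giving n₂/n₁ = sin 49.76° = 0.7633.
Then tan θ_B = n₂/n₁ = 0.7633, so θ_B = arctan 0.7633 = 37.36°.

θ_B ≈ 37.36°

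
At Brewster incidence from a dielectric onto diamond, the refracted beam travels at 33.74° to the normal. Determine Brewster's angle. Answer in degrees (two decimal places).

At Brewster's angle the reflected and refracted rays are perpendicular, so θ_B + θ_t = 90°.
So θ_B = 90° − θ_t = 90° − 33.74° = 56.26°.

θ_B ≈ 56.26°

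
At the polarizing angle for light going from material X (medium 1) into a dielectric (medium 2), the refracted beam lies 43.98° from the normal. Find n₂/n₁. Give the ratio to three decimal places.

θ_B + θ_t = 90°, so θ_B = 90° − 43.98° = 46.02°.
tan θ_B = n₂/n₁, so n₂/n₁ = tan 46.02° = 1.036.

n₂/n₁ ≈ 1.036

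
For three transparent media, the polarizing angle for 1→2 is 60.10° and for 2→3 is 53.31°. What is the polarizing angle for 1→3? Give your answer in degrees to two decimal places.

θ_B ≈ 66.81°

Each Brewster angle gives a ratio: n₂/n₁ = tan 60.10° = 1.7391, n₃/n₂ = tan 53.31° = 1.3421.
n₃/n₁ = 2.3340. Then tan θ_B(1→3) = n₃/n₁, so θ_B(1→3) = arctan(2.3340) = 66.81°.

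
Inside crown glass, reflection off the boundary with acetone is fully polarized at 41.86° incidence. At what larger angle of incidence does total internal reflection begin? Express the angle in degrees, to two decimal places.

From Brewster, n₂/n₁ = tan θ_B = tan 41.86° = 0.8960.
Then sin θ_c = n₂/n₁ = 0.8960, so θ_c = arcsin 0.8960 = 63.64°.

θ_c ≈ 63.64°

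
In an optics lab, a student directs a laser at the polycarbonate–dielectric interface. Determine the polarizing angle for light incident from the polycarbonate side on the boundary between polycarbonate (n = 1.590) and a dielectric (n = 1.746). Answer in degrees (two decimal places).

The reflected p-component vanishes when tan θ_B = n₂/n₁.
Here n₂/n₁ = 1.746/1.590 = 1.0981, and Brewster's law gives tan θ_B = n₂/n₁.
So θ_B = arctan 1.0981 = 47.68°.

θ_B ≈ 47.68°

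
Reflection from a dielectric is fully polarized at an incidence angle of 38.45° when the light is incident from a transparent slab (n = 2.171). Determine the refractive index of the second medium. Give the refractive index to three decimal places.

Full polarization of the reflected beam means tan θ_B = n₂/n₁, where n₁ is the incident medium (a transparent slab).
n₂ = n₁ tan θ_B = 2.171 × tan 38.45° = 1.724.

n ≈ 1.724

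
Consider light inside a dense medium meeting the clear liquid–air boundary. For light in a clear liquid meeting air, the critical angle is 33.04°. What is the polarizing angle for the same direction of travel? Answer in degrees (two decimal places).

θ_B ≈ 28.60°

n₂/n₁ = sin θ_c = sin 33.04° = 0.5452.
tan θ_B equals the same ratio, so θ_B = arctan(0.5452) = 28.60°.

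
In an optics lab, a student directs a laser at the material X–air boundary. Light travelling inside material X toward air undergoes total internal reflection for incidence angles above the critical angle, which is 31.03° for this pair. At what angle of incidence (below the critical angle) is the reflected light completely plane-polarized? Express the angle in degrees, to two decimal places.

θ_B ≈ 27.27°

At the critical angle sin θ_c = n₂/n₁, giving n₂/n₁ = sin 31.03° = 0.5155.
Then tan θ_B = n₂/n₁ = 0.5155, so θ_B = arctan 0.5155 = 27.27°.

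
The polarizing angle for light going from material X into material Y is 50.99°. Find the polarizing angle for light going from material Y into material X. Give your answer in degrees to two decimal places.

The two Brewster angles are complementary: θ_B' = 90° − θ_B = 90° − 50.99° = 39.01°.

θ_B' ≈ 39.01°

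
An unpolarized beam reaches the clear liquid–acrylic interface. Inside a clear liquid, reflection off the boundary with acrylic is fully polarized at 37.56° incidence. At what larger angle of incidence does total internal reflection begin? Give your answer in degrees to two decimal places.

tan θ_B = n₂/n₁ = tan 37.56° = 0.7690.
Total internal reflection: sin θ_c = n₂/n₁ = 0.7690.
θ_c = arcsin(0.7690) = 50.26°.

θ_c ≈ 50.26°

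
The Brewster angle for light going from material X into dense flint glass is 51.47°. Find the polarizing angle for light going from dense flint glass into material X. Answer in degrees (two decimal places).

tan θ_B' = n₁/n₂ = 1/tan θ_B, so θ_B' = 90° − θ_B.
θ_B' = 90° − 51.47° = 38.53°.

θ_B' ≈ 38.53°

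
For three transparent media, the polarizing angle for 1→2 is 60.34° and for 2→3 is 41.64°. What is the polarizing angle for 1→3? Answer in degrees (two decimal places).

θ_B ≈ 57.36°

Each Brewster angle gives a ratio: n₂/n₁ = tan 60.34° = 1.7560, n₃/n₂ = tan 41.64° = 0.8891.
Multiplying, n₃/n₁ = 1.7560 × 0.8891 = 1.5613, and θ_B(1→3) = arctan 1.5613 = 57.36°.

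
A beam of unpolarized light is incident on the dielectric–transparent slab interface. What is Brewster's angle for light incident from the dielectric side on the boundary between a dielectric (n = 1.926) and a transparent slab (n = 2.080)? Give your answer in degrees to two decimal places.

θ_B ≈ 47.20°

Brewster's condition: tan θ_B = n₂/n₁ = 2.080/1.926 = 1.0800.
So θ_B = arctan 1.0800 = 47.20°.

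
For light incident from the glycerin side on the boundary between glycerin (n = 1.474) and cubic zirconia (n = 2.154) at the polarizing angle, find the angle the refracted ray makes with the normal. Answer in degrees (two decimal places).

θ_t ≈ 34.38°

First find Brewster's angle: tan θ_B = 2.154/1.474 = 1.4613, giving θ_B = 55.62°.
At Brewster's angle the reflected and refracted rays are perpendicular, so θ_t = 90° − θ_B = 90° − 55.62° = 34.38°.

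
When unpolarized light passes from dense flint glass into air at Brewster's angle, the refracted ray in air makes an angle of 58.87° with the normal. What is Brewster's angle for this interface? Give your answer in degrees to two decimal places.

θ_B ≈ 31.13°

Since the reflected and refracted rays are at right angles at the polarizing angle, θ_B + θ_t = 90°.
So θ_B = 90° − θ_t = 90° − 58.87° = 31.13°.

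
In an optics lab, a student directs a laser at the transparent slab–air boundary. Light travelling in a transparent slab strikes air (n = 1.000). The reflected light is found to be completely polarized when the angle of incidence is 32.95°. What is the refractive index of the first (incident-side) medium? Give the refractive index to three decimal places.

Brewster's law: tan θ_B = n₂/n₁ (light incident in a transparent slab, refracted into air).
n₁ = n₂ / tan θ_B = 1.000 / tan 32.95° = 1.543.

n ≈ 1.543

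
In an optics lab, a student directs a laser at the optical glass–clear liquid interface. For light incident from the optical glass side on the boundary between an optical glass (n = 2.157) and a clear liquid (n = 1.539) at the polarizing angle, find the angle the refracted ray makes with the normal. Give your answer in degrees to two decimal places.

tan θ_B = n₂/n₁ = 1.539/2.157 = 0.7135, so θ_B = 35.51°.
At Brewster's angle the reflected and refracted rays are perpendicular, so θ_t = 90° − θ_B = 90° − 35.51° = 54.49°.

θ_t ≈ 54.49°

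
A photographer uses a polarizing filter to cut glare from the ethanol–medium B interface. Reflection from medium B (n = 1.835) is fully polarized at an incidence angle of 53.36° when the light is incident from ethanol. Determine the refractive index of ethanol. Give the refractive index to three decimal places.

Brewster's law: tan θ_B = n₂/n₁ (light incident in ethanol, refracted into medium B).
n₁ = n₂ / tan θ_B = 1.835 / tan 53.36° = 1.365.

n ≈ 1.365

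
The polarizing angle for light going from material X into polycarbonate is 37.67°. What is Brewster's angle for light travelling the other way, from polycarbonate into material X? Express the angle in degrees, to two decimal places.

Reversing the direction swaps n₁ and n₂, so tan θ_B' = 1/tan θ_B and θ_B' = 90° − θ_B.
Hence θ_B' = 90° − 37.67° = 52.33°.

θ_B' ≈ 52.33°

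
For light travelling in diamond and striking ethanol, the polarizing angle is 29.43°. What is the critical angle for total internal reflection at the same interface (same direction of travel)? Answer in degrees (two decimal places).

θ_c ≈ 34.34°

From Brewster, n₂/n₁ = tan θ_B = tan 29.43° = 0.5642.
Then sin θ_c = n₂/n₁ = 0.5642, so θ_c = arcsin 0.5642 = 34.34°.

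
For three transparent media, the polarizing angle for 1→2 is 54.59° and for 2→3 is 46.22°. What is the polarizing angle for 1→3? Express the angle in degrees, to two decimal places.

Each Brewster angle gives a ratio: n₂/n₁ = tan 54.59° = 1.4066, n₃/n₂ = tan 46.22° = 1.0435.
So n₃/n₁ = (n₂/n₁)(n₃/n₂) = 1.4066 × 1.0435 = 1.4678.
θ_B(1→3) = arctan(1.4678) = 55.73°.

θ_B ≈ 55.73°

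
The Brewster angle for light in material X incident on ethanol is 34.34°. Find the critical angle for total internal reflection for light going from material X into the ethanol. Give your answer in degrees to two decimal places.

θ_c ≈ 43.09°

tan θ_B = n₂/n₁ = tan 34.34° = 0.6832.
Total internal reflection: sin θ_c = n₂/n₁ = 0.6832.
θ_c = arcsin(0.6832) = 43.09°.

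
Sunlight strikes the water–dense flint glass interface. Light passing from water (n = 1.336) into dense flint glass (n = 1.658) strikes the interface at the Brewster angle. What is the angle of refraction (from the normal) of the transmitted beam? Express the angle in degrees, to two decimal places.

θ_t ≈ 38.86°

θ_B = arctan(n₂/n₁) = arctan(1.658/1.336) = 51.14°.
The refracted ray is perpendicular to the reflected ray, so θ_t = 90° − θ_B = 38.86°.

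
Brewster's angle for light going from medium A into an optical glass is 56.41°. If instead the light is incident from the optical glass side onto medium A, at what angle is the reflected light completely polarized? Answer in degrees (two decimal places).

Reversing the direction swaps n₁ and n₂, so tan θ_B' = 1/tan θ_B and θ_B' = 90° − θ_B.
Hence θ_B' = 90° − 56.41° = 33.59°.

θ_B' ≈ 33.59°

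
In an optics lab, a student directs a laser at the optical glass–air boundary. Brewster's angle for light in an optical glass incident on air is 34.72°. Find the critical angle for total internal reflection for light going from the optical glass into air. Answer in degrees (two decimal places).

θ_c ≈ 43.86°

From Brewster, n₂/n₁ = tan θ_B = tan 34.72° = 0.6929.
Then sin θ_c = n₂/n₁ = 0.6929, so θ_c = arcsin 0.6929 = 43.86°.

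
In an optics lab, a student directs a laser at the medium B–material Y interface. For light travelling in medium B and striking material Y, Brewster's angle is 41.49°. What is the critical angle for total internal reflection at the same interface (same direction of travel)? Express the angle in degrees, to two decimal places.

n₂/n₁ = tan 41.49° = 0.8844; the critical angle satisfies sin θ_c = n₂/n₁.
θ_c = arcsin(0.8844) = 62.18°.

θ_c ≈ 62.18°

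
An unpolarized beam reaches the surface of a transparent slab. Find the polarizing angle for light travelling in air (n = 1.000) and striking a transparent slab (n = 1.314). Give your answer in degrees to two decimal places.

Here n₂/n₁ = 1.314/1.000 = 1.3140, and Brewster's law gives tan θ_B = n₂/n₁.
So θ_B = arctan 1.3140 = 52.73°.

θ_B ≈ 52.73°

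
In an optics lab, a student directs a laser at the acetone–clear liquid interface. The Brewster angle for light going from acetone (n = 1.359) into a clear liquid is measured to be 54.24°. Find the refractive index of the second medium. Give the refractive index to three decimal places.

n ≈ 1.887

At the Brewster angle, tan θ_B = n₂/n₁ with n₁ on the incident side (acetone) and n₂ on the transmitted side (a clear liquid).
n₂ = n₁ tan θ_B = 1.359 × tan 54.24° = 1.887.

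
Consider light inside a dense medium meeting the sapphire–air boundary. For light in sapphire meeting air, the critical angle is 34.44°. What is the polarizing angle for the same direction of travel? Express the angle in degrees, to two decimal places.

θ_B ≈ 29.49°

At the critical angle sin θ_c = n₂/n₁, giving n₂/n₁ = sin 34.44° = 0.5655.
Then tan θ_B = n₂/n₁ = 0.5655, so θ_B = arctan 0.5655 = 29.49°.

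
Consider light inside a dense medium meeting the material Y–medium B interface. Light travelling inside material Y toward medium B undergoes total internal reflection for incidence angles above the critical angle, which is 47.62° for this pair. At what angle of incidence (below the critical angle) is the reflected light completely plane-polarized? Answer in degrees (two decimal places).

θ_B ≈ 36.45°

At the critical angle sin θ_c = n₂/n₁, giving n₂/n₁ = sin 47.62° = 0.7387.
Then tan θ_B = n₂/n₁ = 0.7387, so θ_B = arctan 0.7387 = 36.45°.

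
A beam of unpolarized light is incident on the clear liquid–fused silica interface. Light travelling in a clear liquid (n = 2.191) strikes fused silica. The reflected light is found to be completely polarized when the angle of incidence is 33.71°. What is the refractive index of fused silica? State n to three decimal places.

n ≈ 1.462

Full polarization of the reflected beam means tan θ_B = n₂/n₁, where n₁ is the incident medium (a clear liquid).
n₂ = n₁ tan θ_B = 2.191 × tan 33.71° = 1.462.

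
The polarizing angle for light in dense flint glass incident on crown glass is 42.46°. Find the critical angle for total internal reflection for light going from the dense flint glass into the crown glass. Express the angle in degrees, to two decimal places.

n₂/n₁ = tan 42.46° = 0.9150; the critical angle satisfies sin θ_c = n₂/n₁.
θ_c = arcsin(0.9150) = 66.21°.

θ_c ≈ 66.21°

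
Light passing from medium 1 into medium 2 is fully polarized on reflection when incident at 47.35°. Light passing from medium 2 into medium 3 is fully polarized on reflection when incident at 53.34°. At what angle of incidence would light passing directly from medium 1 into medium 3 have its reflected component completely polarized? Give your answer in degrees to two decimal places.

θ_B ≈ 55.57°

Each Brewster angle gives a ratio: n₂/n₁ = tan 47.35° = 1.0856, n₃/n₂ = tan 53.34° = 1.3436.
n₃/n₁ = 1.4586. Then tan θ_B(1→3) = n₃/n₁, so θ_B(1→3) = arctan(1.4586) = 55.57°.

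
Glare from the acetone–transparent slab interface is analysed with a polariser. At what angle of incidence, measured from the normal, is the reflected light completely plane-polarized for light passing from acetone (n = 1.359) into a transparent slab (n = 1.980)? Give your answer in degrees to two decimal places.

θ_B ≈ 55.54°

At Brewster's angle the reflected and refracted rays are perpendicular, which with Snell's law gives tan θ_B = n₂/n₁.
tan θ_B = n₂/n₁ = 1.980/1.359 = 1.4570.
θ_B = arctan(1.4570) = 55.54°.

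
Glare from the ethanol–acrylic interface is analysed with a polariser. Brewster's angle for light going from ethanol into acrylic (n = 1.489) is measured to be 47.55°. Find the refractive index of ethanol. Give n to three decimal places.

n ≈ 1.362

Full polarization of the reflected beam means tan θ_B = n₂/n₁, where n₁ is the incident medium (ethanol).
n₁ = n₂ / tan θ_B = 1.489 / tan 47.55° = 1.362.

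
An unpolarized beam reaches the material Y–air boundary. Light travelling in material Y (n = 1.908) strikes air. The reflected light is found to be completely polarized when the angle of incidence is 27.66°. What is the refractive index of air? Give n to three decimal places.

n ≈ 1.000

Full polarization of the reflected beam means tan θ_B = n₂/n₁, where n₁ is the incident medium (material Y).
n₂ = n₁ tan θ_B = 1.908 × tan 27.66° = 1.000.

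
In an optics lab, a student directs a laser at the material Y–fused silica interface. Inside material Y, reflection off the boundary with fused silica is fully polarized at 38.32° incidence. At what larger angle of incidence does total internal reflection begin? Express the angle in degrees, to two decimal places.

θ_c ≈ 52.22°

tan θ_B = n₂/n₁ = tan 38.32° = 0.7903.
Total internal reflection: sin θ_c = n₂/n₁ = 0.7903.
θ_c = arcsin(0.7903) = 52.22°.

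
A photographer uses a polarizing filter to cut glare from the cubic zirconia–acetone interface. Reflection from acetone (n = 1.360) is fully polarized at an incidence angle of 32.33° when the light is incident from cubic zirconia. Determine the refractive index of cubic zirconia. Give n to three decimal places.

At Brewster's angle, tan θ_B = n₂/n₁ with n₁ on the incident side (cubic zirconia) and n₂ on the transmitted side (acetone).
n₁ = n₂ / tan θ_B = 1.360 / tan 32.33° = 2.149.

n ≈ 2.149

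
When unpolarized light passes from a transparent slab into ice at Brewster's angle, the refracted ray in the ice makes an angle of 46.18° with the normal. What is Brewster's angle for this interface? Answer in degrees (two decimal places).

At Brewster's angle the reflected and refracted rays are perpendicular, so θ_B + θ_t = 90°.
So θ_B = 90° − θ_t = 90° − 46.18° = 43.82°.

θ_B ≈ 43.82°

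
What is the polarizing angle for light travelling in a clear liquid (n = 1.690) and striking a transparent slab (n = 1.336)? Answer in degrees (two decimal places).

Brewster's condition: tan θ_B = n₂/n₁ = 1.336/1.690 = 0.7905.
θ_B = arctan(0.7905) = 38.33°.

θ_B ≈ 38.33°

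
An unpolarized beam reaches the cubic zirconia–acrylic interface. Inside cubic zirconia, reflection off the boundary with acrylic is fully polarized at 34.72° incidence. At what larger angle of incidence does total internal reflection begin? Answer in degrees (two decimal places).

θ_c ≈ 43.86°

n₂/n₁ = tan 34.72° = 0.6929; the critical angle satisfies sin θ_c = n₂/n₁.
θ_c = arcsin(0.6929) = 43.86°.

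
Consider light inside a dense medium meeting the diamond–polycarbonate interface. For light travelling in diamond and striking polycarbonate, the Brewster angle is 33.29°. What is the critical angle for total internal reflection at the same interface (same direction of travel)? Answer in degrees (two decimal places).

θ_c ≈ 41.04°

tan θ_B = n₂/n₁ = tan 33.29° = 0.6566.
Total internal reflection: sin θ_c = n₂/n₁ = 0.6566.
θ_c = arcsin(0.6566) = 41.04°.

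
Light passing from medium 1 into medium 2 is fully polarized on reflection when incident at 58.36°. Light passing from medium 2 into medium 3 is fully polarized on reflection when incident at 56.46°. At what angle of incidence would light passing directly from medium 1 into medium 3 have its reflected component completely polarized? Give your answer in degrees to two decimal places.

θ_B ≈ 67.78°

n₂/n₁ = tan 58.36° = 1.6229 and n₃/n₂ = tan 56.46° = 1.5085.
Multiplying, n₃/n₁ = 1.6229 × 1.5085 = 2.4483, and θ_B(1→3) = arctan 2.4483 = 67.78°.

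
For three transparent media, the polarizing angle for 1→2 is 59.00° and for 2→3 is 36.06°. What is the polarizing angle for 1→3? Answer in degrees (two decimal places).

θ_B ≈ 50.47°

Each Brewster angle gives a ratio: n₂/n₁ = tan 59.00° = 1.6643, n₃/n₂ = tan 36.06° = 0.7281.
Multiplying, n₃/n₁ = 1.6643 × 0.7281 = 1.2118, and θ_B(1→3) = arctan 1.2118 = 50.47°.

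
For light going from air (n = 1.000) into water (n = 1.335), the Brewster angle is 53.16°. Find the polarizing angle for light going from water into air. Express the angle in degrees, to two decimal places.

θ_B' ≈ 36.84°

The two Brewster angles are complementary: θ_B' = 90° − θ_B = 90° − 53.16° = 36.84°.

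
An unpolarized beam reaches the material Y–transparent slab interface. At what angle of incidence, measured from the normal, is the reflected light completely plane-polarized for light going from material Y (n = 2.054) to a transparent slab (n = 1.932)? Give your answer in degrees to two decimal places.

At Brewster's angle the reflected and refracted rays are perpendicular, which with Snell's law gives tan θ_B = n₂/n₁.
Here n₂/n₁ = 1.932/2.054 = 0.9406, and Brewster's law gives tan θ_B = n₂/n₁.
θ_B = arctan(0.9406) = 43.25°.

θ_B ≈ 43.25°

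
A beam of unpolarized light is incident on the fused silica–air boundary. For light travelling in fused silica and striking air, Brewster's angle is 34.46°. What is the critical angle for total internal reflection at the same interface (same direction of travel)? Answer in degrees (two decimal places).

n₂/n₁ = tan 34.46° = 0.6863; the critical angle satisfies sin θ_c = n₂/n₁.
θ_c = arcsin(0.6863) = 43.33°.

θ_c ≈ 43.33°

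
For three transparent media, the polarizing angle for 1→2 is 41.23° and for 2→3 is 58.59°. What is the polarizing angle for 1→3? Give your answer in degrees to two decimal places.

θ_B ≈ 55.13°

Each Brewster angle gives a ratio: n₂/n₁ = tan 41.23° = 0.8764, n₃/n₂ = tan 58.59° = 1.6376.
n₃/n₁ = 1.4351. Then tan θ_B(1→3) = n₃/n₁, so θ_B(1→3) = arctan(1.4351) = 55.13°.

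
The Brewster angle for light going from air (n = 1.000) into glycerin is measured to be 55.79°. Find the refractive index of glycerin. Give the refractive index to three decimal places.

n ≈ 1.471

Full polarization of the reflected beam means tan θ_B = n₂/n₁, where n₁ is the incident medium (air).
n₂ = n₁ tan θ_B = 1.000 × tan 55.79° = 1.471.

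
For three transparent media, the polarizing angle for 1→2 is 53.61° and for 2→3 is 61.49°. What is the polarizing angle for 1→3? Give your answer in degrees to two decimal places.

tan θ_B(1→2) = n₂/n₁ = tan 53.61° = 1.3569.
tan θ_B(2→3) = n₃/n₂ = tan 61.49° = 1.8410.
So n₃/n₁ = (n₂/n₁)(n₃/n₂) = 1.3569 × 1.8410 = 2.4980.
θ_B(1→3) = arctan(2.4980) = 68.18°.

θ_B ≈ 68.18°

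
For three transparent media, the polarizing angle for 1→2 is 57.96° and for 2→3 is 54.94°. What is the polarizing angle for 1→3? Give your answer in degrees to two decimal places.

Each Brewster angle gives a ratio: n₂/n₁ = tan 57.96° = 1.5979, n₃/n₂ = tan 54.94° = 1.4250.
So n₃/n₁ = (n₂/n₁)(n₃/n₂) = 1.5979 × 1.4250 = 2.2769.
θ_B(1→3) = arctan(2.2769) = 66.29°.

θ_B ≈ 66.29°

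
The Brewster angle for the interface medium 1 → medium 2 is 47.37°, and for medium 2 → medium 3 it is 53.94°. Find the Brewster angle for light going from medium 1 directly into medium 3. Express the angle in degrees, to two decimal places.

θ_B ≈ 56.17°

tan θ_B(1→2) = n₂/n₁ = tan 47.37° = 1.0863.
tan θ_B(2→3) = n₃/n₂ = tan 53.94° = 1.3734.
Multiplying, n₃/n₁ = 1.0863 × 1.3734 = 1.4919, and θ_B(1→3) = arctan 1.4919 = 56.17°.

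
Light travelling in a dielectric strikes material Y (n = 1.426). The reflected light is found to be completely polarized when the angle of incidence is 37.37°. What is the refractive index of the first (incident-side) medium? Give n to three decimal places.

n ≈ 1.867

At Brewster's angle, tan θ_B = n₂/n₁ with n₁ on the incident side (a dielectric) and n₂ on the transmitted side (material Y).
n₁ = n₂ / tan θ_B = 1.426 / tan 37.37° = 1.867.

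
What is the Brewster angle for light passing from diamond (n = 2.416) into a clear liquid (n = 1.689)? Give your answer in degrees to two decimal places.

θ_B ≈ 34.96°

tan θ_B = n₂/n₁ = 1.689/2.416 = 0.6991.
θ_B = arctan(0.6991) = 34.96°.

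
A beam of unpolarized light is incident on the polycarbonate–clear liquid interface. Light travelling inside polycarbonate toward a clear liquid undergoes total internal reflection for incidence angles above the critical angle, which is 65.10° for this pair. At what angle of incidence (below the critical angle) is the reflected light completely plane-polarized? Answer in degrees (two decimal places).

θ_B ≈ 42.21°

At the critical angle sin θ_c = n₂/n₁, giving n₂/n₁ = sin 65.10° = 0.9070.
Then tan θ_B = n₂/n₁ = 0.9070, so θ_B = arctan 0.9070 = 42.21°.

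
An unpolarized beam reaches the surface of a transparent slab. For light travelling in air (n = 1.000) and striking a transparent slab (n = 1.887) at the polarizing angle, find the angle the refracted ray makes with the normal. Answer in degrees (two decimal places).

θ_t ≈ 27.92°

tan θ_B = n₂/n₁ = 1.887/1.000 = 1.8870, so θ_B = 62.08°.
At Brewster's angle the reflected and refracted rays are perpendicular, so θ_t = 90° − θ_B = 90° − 62.08° = 27.92°.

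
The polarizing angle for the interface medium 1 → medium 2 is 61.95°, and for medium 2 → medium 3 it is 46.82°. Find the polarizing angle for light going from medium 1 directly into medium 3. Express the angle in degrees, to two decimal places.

tan θ_B(1→2) = n₂/n₁ = tan 61.95° = 1.8768.
tan θ_B(2→3) = n₃/n₂ = tan 46.82° = 1.0656.
Multiplying, n₃/n₁ = 1.8768 × 1.0656 = 2.0000, and θ_B(1→3) = arctan 2.0000 = 63.43°.

θ_B ≈ 63.43°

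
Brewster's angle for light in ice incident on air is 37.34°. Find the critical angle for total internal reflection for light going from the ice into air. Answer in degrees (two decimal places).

θ_c ≈ 49.72°

n₂/n₁ = tan 37.34° = 0.7629; the critical angle satisfies sin θ_c = n₂/n₁.
θ_c = arcsin(0.7629) = 49.72°.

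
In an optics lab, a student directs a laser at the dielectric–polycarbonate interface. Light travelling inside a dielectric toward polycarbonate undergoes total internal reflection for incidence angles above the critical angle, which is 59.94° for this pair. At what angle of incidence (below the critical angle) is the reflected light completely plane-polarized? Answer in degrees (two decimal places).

At the critical angle sin θ_c = n₂/n₁, giving n₂/n₁ = sin 59.94° = 0.8655.
Then tan θ_B = n₂/n₁ = 0.8655, so θ_B = arctan 0.8655 = 40.88°.

θ_B ≈ 40.88°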